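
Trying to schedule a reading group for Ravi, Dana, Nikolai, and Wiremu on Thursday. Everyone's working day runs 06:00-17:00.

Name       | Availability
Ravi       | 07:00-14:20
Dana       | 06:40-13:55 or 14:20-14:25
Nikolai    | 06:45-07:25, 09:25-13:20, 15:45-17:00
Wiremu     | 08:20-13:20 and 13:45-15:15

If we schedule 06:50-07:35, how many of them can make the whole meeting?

Dana can make the full 06:50-07:35 slot — that's 1.

1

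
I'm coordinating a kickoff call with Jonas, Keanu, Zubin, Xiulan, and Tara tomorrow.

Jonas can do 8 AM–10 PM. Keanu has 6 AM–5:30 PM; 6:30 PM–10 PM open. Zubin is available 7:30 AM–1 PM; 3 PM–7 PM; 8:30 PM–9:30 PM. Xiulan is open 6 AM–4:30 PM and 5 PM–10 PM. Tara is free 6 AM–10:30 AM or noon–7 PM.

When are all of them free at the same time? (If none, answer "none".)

Jonas ∩ Keanu: 08:00-17:30, 18:30-22:00.
Jonas ∩ Keanu ∩ Zubin: 08:00-13:00, 15:00-17:30, 18:30-19:00, 20:30-21:30.
Jonas ∩ Keanu ∩ Zubin ∩ Xiulan: 08:00-13:00, 15:00-16:30, 17:00-17:30, 18:30-19:00, 20:30-21:30.
Jonas ∩ Keanu ∩ Zubin ∩ Xiulan ∩ Tara: 08:00-10:30, 12:00-13:00, 15:00-16:30, 17:00-17:30, 18:30-19:00.

08:00-10:30, 12:00-13:00, 15:00-16:30, 17:00-17:30, 18:30-19:00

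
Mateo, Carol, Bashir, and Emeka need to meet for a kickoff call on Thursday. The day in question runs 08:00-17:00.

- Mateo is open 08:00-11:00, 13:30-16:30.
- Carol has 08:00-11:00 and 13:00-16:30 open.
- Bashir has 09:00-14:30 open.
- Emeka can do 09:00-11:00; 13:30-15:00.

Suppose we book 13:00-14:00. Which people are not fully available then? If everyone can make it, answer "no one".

Emeka, Mateo

Mateo: not fully free for 13:00-14:00. Carol: free for 13:00-14:00. Bashir: free for 13:00-14:00. Emeka: not fully free for 13:00-14:00.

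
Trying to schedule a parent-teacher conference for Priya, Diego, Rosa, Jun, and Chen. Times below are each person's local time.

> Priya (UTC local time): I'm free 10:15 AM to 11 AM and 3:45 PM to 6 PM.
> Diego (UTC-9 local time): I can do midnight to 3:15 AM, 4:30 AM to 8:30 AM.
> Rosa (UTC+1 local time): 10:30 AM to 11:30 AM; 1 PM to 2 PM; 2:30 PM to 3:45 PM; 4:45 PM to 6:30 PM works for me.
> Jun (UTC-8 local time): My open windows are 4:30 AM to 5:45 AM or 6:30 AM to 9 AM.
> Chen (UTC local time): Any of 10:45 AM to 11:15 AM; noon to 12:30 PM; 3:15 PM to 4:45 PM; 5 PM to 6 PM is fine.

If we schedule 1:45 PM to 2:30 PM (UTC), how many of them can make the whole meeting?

2

Priya in UTC: 10:15-11:00, 15:45-18:00.
Diego in UTC: 09:00-12:15, 13:30-17:30 (add 9h to convert from UTC-9).
Rosa in UTC: 09:30-10:30, 12:00-13:00, 13:30-14:45, 15:45-17:30 (subtract 1h to convert from UTC+1).
Jun in UTC: 12:30-13:45, 14:30-17:00 (add 8h to convert from UTC-8).
Chen in UTC: 10:45-11:15, 12:00-12:30, 15:15-16:45, 17:00-18:00.
Diego and Rosa can make the full 13:45-14:30 slot — that's 2.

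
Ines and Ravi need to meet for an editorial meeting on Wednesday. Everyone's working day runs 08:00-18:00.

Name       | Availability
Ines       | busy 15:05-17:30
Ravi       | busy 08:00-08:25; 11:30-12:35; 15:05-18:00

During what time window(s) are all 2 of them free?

Ines free: 08:00-15:05, 17:30-18:00 (invert busy blocks within the working day).
Ravi free: 08:25-11:30, 12:35-15:05 (invert busy blocks within the working day).
Ines ∩ Ravi: 08:25-11:30, 12:35-15:05.

08:25-11:30, 12:35-15:05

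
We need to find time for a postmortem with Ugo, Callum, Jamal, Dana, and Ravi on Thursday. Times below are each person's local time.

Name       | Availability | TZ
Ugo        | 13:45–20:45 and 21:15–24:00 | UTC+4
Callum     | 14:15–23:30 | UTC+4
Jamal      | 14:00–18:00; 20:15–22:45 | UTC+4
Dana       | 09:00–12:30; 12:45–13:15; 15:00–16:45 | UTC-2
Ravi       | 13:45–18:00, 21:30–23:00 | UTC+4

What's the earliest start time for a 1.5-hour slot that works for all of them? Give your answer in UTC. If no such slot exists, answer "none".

11:00

Ugo in UTC: 09:45-16:45, 17:15-20:00 (subtract 4h to convert from UTC+4).
Callum in UTC: 10:15-19:30 (subtract 4h to convert from UTC+4).
Jamal in UTC: 10:00-14:00, 16:15-18:45 (subtract 4h to convert from UTC+4).
Dana in UTC: 11:00-14:30, 14:45-15:15, 17:00-18:45 (add 2h to convert from UTC-2).
Ravi in UTC: 09:45-14:00, 17:30-19:00 (subtract 4h to convert from UTC+4).
Ugo ∩ Callum: 10:15-16:45, 17:15-19:30.
Ugo ∩ Callum ∩ Jamal: 10:15-14:00, 16:15-16:45, 17:15-18:45.
Ugo ∩ Callum ∩ Jamal ∩ Dana: 11:00-14:00, 17:15-18:45.
Ugo ∩ Callum ∩ Jamal ∩ Dana ∩ Ravi: 11:00-14:00, 17:30-18:45.
The first common window of at least 90 minutes is 11:00-14:00, so the earliest start is 11:00.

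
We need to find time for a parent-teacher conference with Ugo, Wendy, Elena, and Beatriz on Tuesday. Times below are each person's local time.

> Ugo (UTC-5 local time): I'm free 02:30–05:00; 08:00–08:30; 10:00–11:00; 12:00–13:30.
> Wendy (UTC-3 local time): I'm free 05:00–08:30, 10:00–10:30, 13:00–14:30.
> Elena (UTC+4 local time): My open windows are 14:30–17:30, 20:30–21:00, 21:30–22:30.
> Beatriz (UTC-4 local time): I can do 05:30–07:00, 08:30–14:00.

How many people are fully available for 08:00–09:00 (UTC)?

2

Ugo in UTC: 07:30-10:00, 13:00-13:30, 15:00-16:00, 17:00-18:30 (add 5h to convert from UTC-5).
Wendy in UTC: 08:00-11:30, 13:00-13:30, 16:00-17:30 (add 3h to convert from UTC-3).
Elena in UTC: 10:30-13:30, 16:30-17:00, 17:30-18:30 (subtract 4h to convert from UTC+4).
Beatriz in UTC: 09:30-11:00, 12:30-18:00 (add 4h to convert from UTC-4).
Ugo and Wendy can make the full 08:00-09:00 slot — that's 2.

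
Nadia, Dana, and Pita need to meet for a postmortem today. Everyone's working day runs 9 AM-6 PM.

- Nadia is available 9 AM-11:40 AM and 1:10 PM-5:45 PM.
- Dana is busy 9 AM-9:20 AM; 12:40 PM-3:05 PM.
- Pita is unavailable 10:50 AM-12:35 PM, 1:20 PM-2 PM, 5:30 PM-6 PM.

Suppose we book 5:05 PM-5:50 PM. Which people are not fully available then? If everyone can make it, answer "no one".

Nadia free: 09:00-11:40, 13:10-17:45.
Dana free: 09:20-12:40, 15:05-18:00 (invert busy blocks within the working day).
Pita free: 09:00-10:50, 12:35-13:20, 14:00-17:30 (invert busy blocks within the working day).
Nadia: not fully free for 17:05-17:50. Dana: free for 17:05-17:50. Pita: not fully free for 17:05-17:50.

Nadia, Pita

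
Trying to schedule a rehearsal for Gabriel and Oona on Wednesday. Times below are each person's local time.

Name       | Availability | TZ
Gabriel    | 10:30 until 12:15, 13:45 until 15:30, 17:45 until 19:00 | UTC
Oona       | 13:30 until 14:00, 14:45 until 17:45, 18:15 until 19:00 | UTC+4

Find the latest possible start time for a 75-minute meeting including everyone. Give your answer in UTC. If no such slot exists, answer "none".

11:00

Gabriel in UTC: 10:30-12:15, 13:45-15:30, 17:45-19:00.
Oona in UTC: 09:30-10:00, 10:45-13:45, 14:15-15:00 (subtract 4h to convert from UTC+4).
Gabriel ∩ Oona: 10:45-12:15, 14:15-15:00.
So the common availability across everyone is 10:45-12:15, 14:15-15:00.
The last common window of at least 75 minutes is 10:45-12:15; a 75-minute meeting can start as late as 11:00 and still end by 12:15.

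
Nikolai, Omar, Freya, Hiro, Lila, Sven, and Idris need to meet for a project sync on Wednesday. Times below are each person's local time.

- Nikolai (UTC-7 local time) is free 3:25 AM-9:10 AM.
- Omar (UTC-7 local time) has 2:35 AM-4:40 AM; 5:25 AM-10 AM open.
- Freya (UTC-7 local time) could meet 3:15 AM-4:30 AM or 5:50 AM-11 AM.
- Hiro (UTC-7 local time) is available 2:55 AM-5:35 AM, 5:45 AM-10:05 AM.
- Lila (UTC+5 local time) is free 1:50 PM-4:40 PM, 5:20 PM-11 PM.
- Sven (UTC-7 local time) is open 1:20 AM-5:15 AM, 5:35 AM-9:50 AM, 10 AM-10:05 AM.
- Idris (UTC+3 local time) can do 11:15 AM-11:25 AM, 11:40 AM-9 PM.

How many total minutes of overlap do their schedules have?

265

Nikolai in UTC: 10:25-16:10 (add 7h to convert from UTC-7).
Omar in UTC: 09:35-11:40, 12:25-17:00 (add 7h to convert from UTC-7).
Freya in UTC: 10:15-11:30, 12:50-18:00 (add 7h to convert from UTC-7).
Hiro in UTC: 09:55-12:35, 12:45-17:05 (add 7h to convert from UTC-7).
Lila in UTC: 08:50-11:40, 12:20-18:00 (subtract 5h to convert from UTC+5).
Sven in UTC: 08:20-12:15, 12:35-16:50, 17:00-17:05 (add 7h to convert from UTC-7).
Idris in UTC: 08:15-08:25, 08:40-18:00 (subtract 3h to convert from UTC+3).
Nikolai ∩ Omar: 10:25-11:40, 12:25-16:10.
Nikolai ∩ Omar ∩ Freya: 10:25-11:30, 12:50-16:10.
Nikolai ∩ Omar ∩ Freya ∩ Hiro: 10:25-11:30, 12:50-16:10.
Nikolai ∩ Omar ∩ Freya ∩ Hiro ∩ Lila: 10:25-11:30, 12:50-16:10.
Nikolai ∩ Omar ∩ Freya ∩ Hiro ∩ Lila ∩ Sven: 10:25-11:30, 12:50-16:10.
Nikolai ∩ Omar ∩ Freya ∩ Hiro ∩ Lila ∩ Sven ∩ Idris: 10:25-11:30, 12:50-16:10.
Summing the common windows: 65 + 200 = 265 minutes.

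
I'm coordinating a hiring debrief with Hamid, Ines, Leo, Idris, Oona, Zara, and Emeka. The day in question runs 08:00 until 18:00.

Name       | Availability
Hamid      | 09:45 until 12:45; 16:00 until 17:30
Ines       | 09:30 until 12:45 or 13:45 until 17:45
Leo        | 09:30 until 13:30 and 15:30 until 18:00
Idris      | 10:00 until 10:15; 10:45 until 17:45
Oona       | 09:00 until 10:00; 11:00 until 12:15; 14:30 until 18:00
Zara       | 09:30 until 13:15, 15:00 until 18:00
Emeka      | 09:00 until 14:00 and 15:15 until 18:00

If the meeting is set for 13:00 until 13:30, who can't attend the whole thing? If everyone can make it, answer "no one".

Hamid, Ines, Oona, Zara

Hamid: not fully free for 13:00-13:30. Ines: not fully free for 13:00-13:30. Leo: free for 13:00-13:30. Idris: free for 13:00-13:30. Oona: not fully free for 13:00-13:30. Zara: not fully free for 13:00-13:30. Emeka: free for 13:00-13:30.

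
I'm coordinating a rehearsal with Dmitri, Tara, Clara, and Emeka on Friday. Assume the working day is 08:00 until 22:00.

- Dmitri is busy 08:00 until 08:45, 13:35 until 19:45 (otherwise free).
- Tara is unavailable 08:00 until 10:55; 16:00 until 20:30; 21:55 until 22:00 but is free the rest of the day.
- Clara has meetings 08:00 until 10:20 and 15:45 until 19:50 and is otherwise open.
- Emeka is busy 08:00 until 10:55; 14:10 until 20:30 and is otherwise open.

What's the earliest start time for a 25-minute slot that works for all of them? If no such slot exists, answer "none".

Dmitri free: 08:45-13:35, 19:45-22:00 (invert busy blocks within the working day).
Tara free: 10:55-16:00, 20:30-21:55 (invert busy blocks within the working day).
Clara free: 10:20-15:45, 19:50-22:00 (invert busy blocks within the working day).
Emeka free: 10:55-14:10, 20:30-22:00 (invert busy blocks within the working day).
Dmitri ∩ Tara: 10:55-13:35, 20:30-21:55.
Dmitri ∩ Tara ∩ Clara: 10:55-13:35, 20:30-21:55.
Dmitri ∩ Tara ∩ Clara ∩ Emeka: 10:55-13:35, 20:30-21:55.
The first common window of at least 25 minutes is 10:55-13:35, so the earliest start is 10:55.

10:55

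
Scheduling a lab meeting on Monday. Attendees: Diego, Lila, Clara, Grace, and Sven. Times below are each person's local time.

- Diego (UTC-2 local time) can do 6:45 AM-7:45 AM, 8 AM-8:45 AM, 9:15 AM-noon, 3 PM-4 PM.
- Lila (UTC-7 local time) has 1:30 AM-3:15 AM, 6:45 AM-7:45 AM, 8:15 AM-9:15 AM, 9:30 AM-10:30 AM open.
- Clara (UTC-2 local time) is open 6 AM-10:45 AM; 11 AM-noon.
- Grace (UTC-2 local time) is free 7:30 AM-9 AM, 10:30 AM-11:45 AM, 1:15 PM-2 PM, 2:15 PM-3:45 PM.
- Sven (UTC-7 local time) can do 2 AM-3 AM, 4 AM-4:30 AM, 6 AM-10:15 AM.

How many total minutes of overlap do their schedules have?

15

Diego in UTC: 08:45-09:45, 10:00-10:45, 11:15-14:00, 17:00-18:00 (add 2h to convert from UTC-2).
Lila in UTC: 08:30-10:15, 13:45-14:45, 15:15-16:15, 16:30-17:30 (add 7h to convert from UTC-7).
Clara in UTC: 08:00-12:45, 13:00-14:00 (add 2h to convert from UTC-2).
Grace in UTC: 09:30-11:00, 12:30-13:45, 15:15-16:00, 16:15-17:45 (add 2h to convert from UTC-2).
Sven in UTC: 09:00-10:00, 11:00-11:30, 13:00-17:15 (add 7h to convert from UTC-7).
Diego ∩ Lila: 08:45-09:45, 10:00-10:15, 13:45-14:00, 17:00-17:30.
Diego ∩ Lila ∩ Clara: 08:45-09:45, 10:00-10:15, 13:45-14:00.
Diego ∩ Lila ∩ Clara ∩ Grace: 09:30-09:45, 10:00-10:15.
Diego ∩ Lila ∩ Clara ∩ Grace ∩ Sven: 09:30-09:45.
That's a single block of 15 minutes.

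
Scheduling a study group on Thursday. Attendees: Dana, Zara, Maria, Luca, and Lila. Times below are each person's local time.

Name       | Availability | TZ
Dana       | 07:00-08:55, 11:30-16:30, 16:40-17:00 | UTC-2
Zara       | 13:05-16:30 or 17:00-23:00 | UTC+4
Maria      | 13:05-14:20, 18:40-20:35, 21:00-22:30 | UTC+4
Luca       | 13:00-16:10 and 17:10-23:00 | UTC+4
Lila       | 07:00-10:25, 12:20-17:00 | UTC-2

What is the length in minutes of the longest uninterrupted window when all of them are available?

115

Dana in UTC: 09:00-10:55, 13:30-18:30, 18:40-19:00 (add 2h to convert from UTC-2).
Zara in UTC: 09:05-12:30, 13:00-19:00 (subtract 4h to convert from UTC+4).
Maria in UTC: 09:05-10:20, 14:40-16:35, 17:00-18:30 (subtract 4h to convert from UTC+4).
Luca in UTC: 09:00-12:10, 13:10-19:00 (subtract 4h to convert from UTC+4).
Lila in UTC: 09:00-12:25, 14:20-19:00 (add 2h to convert from UTC-2).
Dana ∩ Zara: 09:05-10:55, 13:30-18:30, 18:40-19:00.
Dana ∩ Zara ∩ Maria: 09:05-10:20, 14:40-16:35, 17:00-18:30.
Dana ∩ Zara ∩ Maria ∩ Luca: 09:05-10:20, 14:40-16:35, 17:00-18:30.
Dana ∩ Zara ∩ Maria ∩ Luca ∩ Lila: 09:05-10:20, 14:40-16:35, 17:00-18:30.
The longest is 14:40-16:35 at 115 minutes.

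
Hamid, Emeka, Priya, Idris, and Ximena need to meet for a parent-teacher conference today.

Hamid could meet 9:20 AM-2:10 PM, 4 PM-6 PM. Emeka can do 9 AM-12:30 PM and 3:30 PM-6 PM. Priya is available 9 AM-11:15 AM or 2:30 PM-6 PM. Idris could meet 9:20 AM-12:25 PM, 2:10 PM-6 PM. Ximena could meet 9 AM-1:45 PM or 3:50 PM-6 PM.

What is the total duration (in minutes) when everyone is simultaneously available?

Hamid ∩ Emeka: 09:20-12:30, 16:00-18:00.
Hamid ∩ Emeka ∩ Priya: 09:20-11:15, 16:00-18:00.
Hamid ∩ Emeka ∩ Priya ∩ Idris: 09:20-11:15, 16:00-18:00.
Hamid ∩ Emeka ∩ Priya ∩ Idris ∩ Ximena: 09:20-11:15, 16:00-18:00.
Those are the intersection windows.
Summing the common windows: 115 + 120 = 235 minutes.

235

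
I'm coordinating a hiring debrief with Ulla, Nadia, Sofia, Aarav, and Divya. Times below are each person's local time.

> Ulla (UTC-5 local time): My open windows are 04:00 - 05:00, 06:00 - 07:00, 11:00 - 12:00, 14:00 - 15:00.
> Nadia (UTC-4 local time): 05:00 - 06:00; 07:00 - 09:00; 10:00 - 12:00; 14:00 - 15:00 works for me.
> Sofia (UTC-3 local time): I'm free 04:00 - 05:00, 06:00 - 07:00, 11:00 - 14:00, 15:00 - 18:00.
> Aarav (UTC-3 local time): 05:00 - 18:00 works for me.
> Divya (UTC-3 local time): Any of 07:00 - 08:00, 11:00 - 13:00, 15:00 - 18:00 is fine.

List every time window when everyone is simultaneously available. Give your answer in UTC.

none

Ulla in UTC: 09:00-10:00, 11:00-12:00, 16:00-17:00, 19:00-20:00 (add 5h to convert from UTC-5).
Nadia in UTC: 09:00-10:00, 11:00-13:00, 14:00-16:00, 18:00-19:00 (add 4h to convert from UTC-4).
Sofia in UTC: 07:00-08:00, 09:00-10:00, 14:00-17:00, 18:00-21:00 (add 3h to convert from UTC-3).
Aarav in UTC: 08:00-21:00 (add 3h to convert from UTC-3).
Divya in UTC: 10:00-11:00, 14:00-16:00, 18:00-21:00 (add 3h to convert from UTC-3).
Ulla ∩ Nadia: 09:00-10:00, 11:00-12:00.
Ulla ∩ Nadia ∩ Sofia: 09:00-10:00.
Ulla ∩ Nadia ∩ Sofia ∩ Aarav: 09:00-10:00.
Ulla ∩ Nadia ∩ Sofia ∩ Aarav ∩ Divya: ∅.
There is no time when everyone is free.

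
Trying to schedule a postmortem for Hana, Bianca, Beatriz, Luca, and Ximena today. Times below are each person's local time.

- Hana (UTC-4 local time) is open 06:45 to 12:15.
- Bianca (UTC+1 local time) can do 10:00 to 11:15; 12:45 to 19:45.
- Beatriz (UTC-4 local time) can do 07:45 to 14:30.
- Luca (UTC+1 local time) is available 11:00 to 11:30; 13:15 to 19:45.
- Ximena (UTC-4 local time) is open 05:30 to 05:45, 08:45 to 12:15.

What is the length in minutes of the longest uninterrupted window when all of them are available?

Hana in UTC: 10:45-16:15 (add 4h to convert from UTC-4).
Bianca in UTC: 09:00-10:15, 11:45-18:45 (subtract 1h to convert from UTC+1).
Beatriz in UTC: 11:45-18:30 (add 4h to convert from UTC-4).
Luca in UTC: 10:00-10:30, 12:15-18:45 (subtract 1h to convert from UTC+1).
Ximena in UTC: 09:30-09:45, 12:45-16:15 (add 4h to convert from UTC-4).
Hana ∩ Bianca: 11:45-16:15.
Hana ∩ Bianca ∩ Beatriz: 11:45-16:15.
Hana ∩ Bianca ∩ Beatriz ∩ Luca: 12:15-16:15.
Hana ∩ Bianca ∩ Beatriz ∩ Luca ∩ Ximena: 12:45-16:15.
The longest is 12:45-16:15 at 210 minutes.

210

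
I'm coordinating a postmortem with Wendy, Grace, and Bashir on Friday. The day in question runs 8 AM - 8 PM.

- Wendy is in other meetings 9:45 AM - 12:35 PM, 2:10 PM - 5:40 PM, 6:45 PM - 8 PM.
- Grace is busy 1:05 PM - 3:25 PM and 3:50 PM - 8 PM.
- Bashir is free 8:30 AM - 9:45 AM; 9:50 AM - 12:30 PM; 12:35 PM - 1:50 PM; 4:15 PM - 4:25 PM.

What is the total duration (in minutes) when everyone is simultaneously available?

Wendy free: 08:00-09:45, 12:35-14:10, 17:40-18:45 (invert busy blocks within the working day).
Grace free: 08:00-13:05, 15:25-15:50 (invert busy blocks within the working day).
Bashir free: 08:30-09:45, 09:50-12:30, 12:35-13:50, 16:15-16:25.
Wendy ∩ Grace: 08:00-09:45, 12:35-13:05.
Wendy ∩ Grace ∩ Bashir: 08:30-09:45, 12:35-13:05.
Summing the common windows: 75 + 30 = 105 minutes.

105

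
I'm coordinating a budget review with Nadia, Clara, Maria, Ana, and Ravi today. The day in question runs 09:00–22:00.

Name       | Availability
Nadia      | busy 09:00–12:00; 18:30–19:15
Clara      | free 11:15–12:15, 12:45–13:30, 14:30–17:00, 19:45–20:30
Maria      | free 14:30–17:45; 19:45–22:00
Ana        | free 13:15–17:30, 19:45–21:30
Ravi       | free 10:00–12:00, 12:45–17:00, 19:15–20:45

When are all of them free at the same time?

Nadia free: 12:00-18:30, 19:15-22:00 (invert busy blocks within the working day).
Clara free: 11:15-12:15, 12:45-13:30, 14:30-17:00, 19:45-20:30.
Maria free: 14:30-17:45, 19:45-22:00.
Ana free: 13:15-17:30, 19:45-21:30.
Ravi free: 10:00-12:00, 12:45-17:00, 19:15-20:45.
Nadia ∩ Clara: 12:00-12:15, 12:45-13:30, 14:30-17:00, 19:45-20:30.
Nadia ∩ Clara ∩ Maria: 14:30-17:00, 19:45-20:30.
Nadia ∩ Clara ∩ Maria ∩ Ana: 14:30-17:00, 19:45-20:30.
Nadia ∩ Clara ∩ Maria ∩ Ana ∩ Ravi: 14:30-17:00, 19:45-20:30.

14:30-17:00, 19:45-20:30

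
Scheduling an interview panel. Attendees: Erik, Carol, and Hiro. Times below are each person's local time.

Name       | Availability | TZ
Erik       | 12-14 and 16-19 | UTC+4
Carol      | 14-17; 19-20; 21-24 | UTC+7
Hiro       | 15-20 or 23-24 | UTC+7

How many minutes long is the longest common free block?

Erik in UTC: 08:00-10:00, 12:00-15:00 (subtract 4h to convert from UTC+4).
Carol in UTC: 07:00-10:00, 12:00-13:00, 14:00-17:00 (subtract 7h to convert from UTC+7).
Hiro in UTC: 08:00-13:00, 16:00-17:00 (subtract 7h to convert from UTC+7).
Erik ∩ Carol: 08:00-10:00, 12:00-13:00, 14:00-15:00.
Erik ∩ Carol ∩ Hiro: 08:00-10:00, 12:00-13:00.
The longest is 08:00-10:00 at 120 minutes.

120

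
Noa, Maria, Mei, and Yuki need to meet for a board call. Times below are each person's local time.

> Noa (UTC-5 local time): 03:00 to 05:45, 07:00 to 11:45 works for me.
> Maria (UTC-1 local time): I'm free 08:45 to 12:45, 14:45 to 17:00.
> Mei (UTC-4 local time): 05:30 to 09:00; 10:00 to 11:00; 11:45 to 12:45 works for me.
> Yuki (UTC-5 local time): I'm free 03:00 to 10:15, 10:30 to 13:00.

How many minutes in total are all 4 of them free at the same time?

180

Noa in UTC: 08:00-10:45, 12:00-16:45 (add 5h to convert from UTC-5).
Maria in UTC: 09:45-13:45, 15:45-18:00 (add 1h to convert from UTC-1).
Mei in UTC: 09:30-13:00, 14:00-15:00, 15:45-16:45 (add 4h to convert from UTC-4).
Yuki in UTC: 08:00-15:15, 15:30-18:00 (add 5h to convert from UTC-5).
Noa ∩ Maria: 09:45-10:45, 12:00-13:45, 15:45-16:45.
Noa ∩ Maria ∩ Mei: 09:45-10:45, 12:00-13:00, 15:45-16:45.
Noa ∩ Maria ∩ Mei ∩ Yuki: 09:45-10:45, 12:00-13:00, 15:45-16:45.
Summing the common windows: 60 + 60 + 60 = 180 minutes.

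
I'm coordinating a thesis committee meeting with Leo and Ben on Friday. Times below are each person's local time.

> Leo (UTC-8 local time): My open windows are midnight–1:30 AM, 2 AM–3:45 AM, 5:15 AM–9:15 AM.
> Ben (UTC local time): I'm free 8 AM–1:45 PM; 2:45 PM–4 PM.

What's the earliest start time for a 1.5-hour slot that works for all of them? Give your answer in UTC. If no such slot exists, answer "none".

Leo in UTC: 08:00-09:30, 10:00-11:45, 13:15-17:15 (add 8h to convert from UTC-8).
Ben in UTC: 08:00-13:45, 14:45-16:00.
Leo ∩ Ben: 08:00-09:30, 10:00-11:45, 13:15-13:45, 14:45-16:00.
So the common availability across everyone is 08:00-09:30, 10:00-11:45, 13:15-13:45, 14:45-16:00.
The first common window of at least 90 minutes is 08:00-09:30, so the earliest start is 08:00.

08:00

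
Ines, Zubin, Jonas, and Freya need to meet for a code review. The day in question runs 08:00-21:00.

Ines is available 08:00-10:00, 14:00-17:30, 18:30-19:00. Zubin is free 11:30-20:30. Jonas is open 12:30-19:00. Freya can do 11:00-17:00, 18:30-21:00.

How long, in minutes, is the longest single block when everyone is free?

180

Ines ∩ Zubin: 14:00-17:30, 18:30-19:00.
Ines ∩ Zubin ∩ Jonas: 14:00-17:30, 18:30-19:00.
Ines ∩ Zubin ∩ Jonas ∩ Freya: 14:00-17:00, 18:30-19:00.
So the common availability across everyone is 14:00-17:00, 18:30-19:00.
The longest is 14:00-17:00 at 180 minutes.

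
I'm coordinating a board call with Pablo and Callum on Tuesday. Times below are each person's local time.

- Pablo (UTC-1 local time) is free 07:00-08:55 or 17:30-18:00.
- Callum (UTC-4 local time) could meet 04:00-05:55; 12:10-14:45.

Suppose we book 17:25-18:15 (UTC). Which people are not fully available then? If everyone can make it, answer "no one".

Pablo in UTC: 08:00-09:55, 18:30-19:00 (add 1h to convert from UTC-1).
Callum in UTC: 08:00-09:55, 16:10-18:45 (add 4h to convert from UTC-4).
Pablo: not fully free for 17:25-18:15. Callum: free for 17:25-18:15.

Pablo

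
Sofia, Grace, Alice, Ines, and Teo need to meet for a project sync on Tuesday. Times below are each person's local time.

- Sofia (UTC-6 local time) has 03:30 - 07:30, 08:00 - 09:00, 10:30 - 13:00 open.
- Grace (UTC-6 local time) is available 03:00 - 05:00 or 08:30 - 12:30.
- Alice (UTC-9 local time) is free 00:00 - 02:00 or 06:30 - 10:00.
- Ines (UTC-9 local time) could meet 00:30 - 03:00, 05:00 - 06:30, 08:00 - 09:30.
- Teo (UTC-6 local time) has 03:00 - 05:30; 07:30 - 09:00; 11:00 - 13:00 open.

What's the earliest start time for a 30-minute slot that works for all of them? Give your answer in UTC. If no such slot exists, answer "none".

09:30

Sofia in UTC: 09:30-13:30, 14:00-15:00, 16:30-19:00 (add 6h to convert from UTC-6).
Grace in UTC: 09:00-11:00, 14:30-18:30 (add 6h to convert from UTC-6).
Alice in UTC: 09:00-11:00, 15:30-19:00 (add 9h to convert from UTC-9).
Ines in UTC: 09:30-12:00, 14:00-15:30, 17:00-18:30 (add 9h to convert from UTC-9).
Teo in UTC: 09:00-11:30, 13:30-15:00, 17:00-19:00 (add 6h to convert from UTC-6).
Sofia ∩ Grace: 09:30-11:00, 14:30-15:00, 16:30-18:30.
Sofia ∩ Grace ∩ Alice: 09:30-11:00, 16:30-18:30.
Sofia ∩ Grace ∩ Alice ∩ Ines: 09:30-11:00, 17:00-18:30.
Sofia ∩ Grace ∩ Alice ∩ Ines ∩ Teo: 09:30-11:00, 17:00-18:30.
The first common window of at least 30 minutes is 09:30-11:00, so the earliest start is 09:30.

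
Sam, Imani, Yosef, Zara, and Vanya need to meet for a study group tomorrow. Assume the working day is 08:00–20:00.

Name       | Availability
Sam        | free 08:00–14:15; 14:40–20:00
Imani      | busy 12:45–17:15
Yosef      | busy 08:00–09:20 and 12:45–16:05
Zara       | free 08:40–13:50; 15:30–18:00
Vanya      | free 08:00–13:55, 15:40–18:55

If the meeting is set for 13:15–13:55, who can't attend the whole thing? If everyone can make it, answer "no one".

Imani, Yosef, Zara

Sam free: 08:00-14:15, 14:40-20:00.
Imani free: 08:00-12:45, 17:15-20:00 (invert busy blocks within the working day).
Yosef free: 09:20-12:45, 16:05-20:00 (invert busy blocks within the working day).
Zara free: 08:40-13:50, 15:30-18:00.
Vanya free: 08:00-13:55, 15:40-18:55.
Sam: free for 13:15-13:55. Imani: not fully free for 13:15-13:55. Yosef: not fully free for 13:15-13:55. Zara: not fully free for 13:15-13:55. Vanya: free for 13:15-13:55.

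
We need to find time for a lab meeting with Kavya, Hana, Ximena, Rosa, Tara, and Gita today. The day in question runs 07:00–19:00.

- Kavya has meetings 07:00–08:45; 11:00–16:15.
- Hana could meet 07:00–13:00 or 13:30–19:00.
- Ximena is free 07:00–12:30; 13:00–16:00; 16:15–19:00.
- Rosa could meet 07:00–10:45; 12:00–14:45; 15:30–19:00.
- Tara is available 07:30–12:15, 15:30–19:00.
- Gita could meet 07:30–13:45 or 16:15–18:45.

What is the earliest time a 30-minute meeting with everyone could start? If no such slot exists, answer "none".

Kavya free: 08:45-11:00, 16:15-19:00 (invert busy blocks within the working day).
Hana free: 07:00-13:00, 13:30-19:00.
Ximena free: 07:00-12:30, 13:00-16:00, 16:15-19:00.
Rosa free: 07:00-10:45, 12:00-14:45, 15:30-19:00.
Tara free: 07:30-12:15, 15:30-19:00.
Gita free: 07:30-13:45, 16:15-18:45.
Kavya ∩ Hana: 08:45-11:00, 16:15-19:00.
Kavya ∩ Hana ∩ Ximena: 08:45-11:00, 16:15-19:00.
Kavya ∩ Hana ∩ Ximena ∩ Rosa: 08:45-10:45, 16:15-19:00.
Kavya ∩ Hana ∩ Ximena ∩ Rosa ∩ Tara: 08:45-10:45, 16:15-19:00.
Kavya ∩ Hana ∩ Ximena ∩ Rosa ∩ Tara ∩ Gita: 08:45-10:45, 16:15-18:45.
So the common availability across everyone is 08:45-10:45, 16:15-18:45.
The first common window of at least 30 minutes is 08:45-10:45, so the earliest start is 08:45.

08:45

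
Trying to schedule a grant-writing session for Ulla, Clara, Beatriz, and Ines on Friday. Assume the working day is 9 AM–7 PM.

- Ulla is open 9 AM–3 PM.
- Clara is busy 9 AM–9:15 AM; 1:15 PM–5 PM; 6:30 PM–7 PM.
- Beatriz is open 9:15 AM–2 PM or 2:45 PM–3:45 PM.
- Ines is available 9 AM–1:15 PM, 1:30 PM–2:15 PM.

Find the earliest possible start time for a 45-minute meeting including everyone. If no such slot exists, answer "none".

Ulla free: 09:00-15:00.
Clara free: 09:15-13:15, 17:00-18:30 (invert busy blocks within the working day).
Beatriz free: 09:15-14:00, 14:45-15:45.
Ines free: 09:00-13:15, 13:30-14:15.
Ulla ∩ Clara: 09:15-13:15.
Ulla ∩ Clara ∩ Beatriz: 09:15-13:15.
Ulla ∩ Clara ∩ Beatriz ∩ Ines: 09:15-13:15.
So the common availability across everyone is 09:15-13:15.
The first common window of at least 45 minutes is 09:15-13:15, so the earliest start is 09:15.

09:15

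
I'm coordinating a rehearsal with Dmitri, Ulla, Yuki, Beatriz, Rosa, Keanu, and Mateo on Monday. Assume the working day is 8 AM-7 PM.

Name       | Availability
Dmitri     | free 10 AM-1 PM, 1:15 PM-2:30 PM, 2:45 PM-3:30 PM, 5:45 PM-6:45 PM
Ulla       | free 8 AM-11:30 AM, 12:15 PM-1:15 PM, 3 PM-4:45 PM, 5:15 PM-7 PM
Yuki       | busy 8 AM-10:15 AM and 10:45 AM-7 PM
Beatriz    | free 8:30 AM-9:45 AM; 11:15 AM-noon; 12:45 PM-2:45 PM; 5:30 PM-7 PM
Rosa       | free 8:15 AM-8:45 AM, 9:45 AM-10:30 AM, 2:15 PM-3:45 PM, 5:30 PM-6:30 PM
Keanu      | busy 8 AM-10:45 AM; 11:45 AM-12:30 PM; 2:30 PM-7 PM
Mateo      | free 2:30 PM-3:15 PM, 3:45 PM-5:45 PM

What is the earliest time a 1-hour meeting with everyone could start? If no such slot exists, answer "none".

none

Dmitri free: 10:00-13:00, 13:15-14:30, 14:45-15:30, 17:45-18:45.
Ulla free: 08:00-11:30, 12:15-13:15, 15:00-16:45, 17:15-19:00.
Yuki free: 10:15-10:45 (invert busy blocks within the working day).
Beatriz free: 08:30-09:45, 11:15-12:00, 12:45-14:45, 17:30-19:00.
Rosa free: 08:15-08:45, 09:45-10:30, 14:15-15:45, 17:30-18:30.
Keanu free: 10:45-11:45, 12:30-14:30 (invert busy blocks within the working day).
Mateo free: 14:30-15:15, 15:45-17:45.
Dmitri ∩ Ulla: 10:00-11:30, 12:15-13:00, 15:00-15:30, 17:45-18:45.
Dmitri ∩ Ulla ∩ Yuki: 10:15-10:45.
Dmitri ∩ Ulla ∩ Yuki ∩ Beatriz: ∅.
Dmitri ∩ Ulla ∩ Yuki ∩ Beatriz ∩ Rosa: ∅.
Dmitri ∩ Ulla ∩ Yuki ∩ Beatriz ∩ Rosa ∩ Keanu: ∅.
Dmitri ∩ Ulla ∩ Yuki ∩ Beatriz ∩ Rosa ∩ Keanu ∩ Mateo: ∅.
There is no time when everyone is free.
No common window is at least 60 minutes long.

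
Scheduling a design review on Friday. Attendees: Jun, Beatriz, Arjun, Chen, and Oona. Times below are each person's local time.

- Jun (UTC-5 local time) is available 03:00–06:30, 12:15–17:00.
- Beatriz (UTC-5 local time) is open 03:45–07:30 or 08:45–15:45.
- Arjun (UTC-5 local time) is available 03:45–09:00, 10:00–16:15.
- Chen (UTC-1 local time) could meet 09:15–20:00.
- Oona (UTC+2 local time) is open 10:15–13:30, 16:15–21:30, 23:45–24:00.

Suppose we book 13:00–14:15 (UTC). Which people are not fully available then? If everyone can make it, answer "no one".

Jun in UTC: 08:00-11:30, 17:15-22:00 (add 5h to convert from UTC-5).
Beatriz in UTC: 08:45-12:30, 13:45-20:45 (add 5h to convert from UTC-5).
Arjun in UTC: 08:45-14:00, 15:00-21:15 (add 5h to convert from UTC-5).
Chen in UTC: 10:15-21:00 (add 1h to convert from UTC-1).
Oona in UTC: 08:15-11:30, 14:15-19:30, 21:45-22:00 (subtract 2h to convert from UTC+2).
Jun: not fully free for 13:00-14:15. Beatriz: not fully free for 13:00-14:15. Arjun: not fully free for 13:00-14:15. Chen: free for 13:00-14:15. Oona: not fully free for 13:00-14:15.

Arjun, Beatriz, Jun, Oona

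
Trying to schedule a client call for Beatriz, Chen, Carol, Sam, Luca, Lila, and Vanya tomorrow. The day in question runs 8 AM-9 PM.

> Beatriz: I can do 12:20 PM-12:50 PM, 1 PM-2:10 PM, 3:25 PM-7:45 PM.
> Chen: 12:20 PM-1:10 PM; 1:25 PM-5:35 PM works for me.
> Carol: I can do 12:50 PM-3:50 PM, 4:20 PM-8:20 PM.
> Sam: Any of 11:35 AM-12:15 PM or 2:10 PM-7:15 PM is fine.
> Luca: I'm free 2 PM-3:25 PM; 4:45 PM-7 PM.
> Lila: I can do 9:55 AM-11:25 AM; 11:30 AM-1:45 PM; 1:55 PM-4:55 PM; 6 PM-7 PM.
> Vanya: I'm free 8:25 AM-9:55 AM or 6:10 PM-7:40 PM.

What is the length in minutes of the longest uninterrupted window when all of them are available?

Beatriz ∩ Chen: 12:20-12:50, 13:00-13:10, 13:25-14:10, 15:25-17:35.
Beatriz ∩ Chen ∩ Carol: 13:00-13:10, 13:25-14:10, 15:25-15:50, 16:20-17:35.
Beatriz ∩ Chen ∩ Carol ∩ Sam: 15:25-15:50, 16:20-17:35.
Beatriz ∩ Chen ∩ Carol ∩ Sam ∩ Luca: 16:45-17:35.
Beatriz ∩ Chen ∩ Carol ∩ Sam ∩ Luca ∩ Lila: 16:45-16:55.
Beatriz ∩ Chen ∩ Carol ∩ Sam ∩ Luca ∩ Lila ∩ Vanya: ∅.
There is no time when everyone is free.
No common window exists, so the longest block is 0 minutes.

0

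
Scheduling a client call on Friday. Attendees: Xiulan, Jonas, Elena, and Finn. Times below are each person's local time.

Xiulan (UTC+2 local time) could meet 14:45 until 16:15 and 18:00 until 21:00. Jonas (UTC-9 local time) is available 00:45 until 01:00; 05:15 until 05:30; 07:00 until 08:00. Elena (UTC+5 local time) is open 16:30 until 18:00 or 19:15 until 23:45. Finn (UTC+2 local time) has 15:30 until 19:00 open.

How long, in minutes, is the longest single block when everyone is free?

60

Xiulan in UTC: 12:45-14:15, 16:00-19:00 (subtract 2h to convert from UTC+2).
Jonas in UTC: 09:45-10:00, 14:15-14:30, 16:00-17:00 (add 9h to convert from UTC-9).
Elena in UTC: 11:30-13:00, 14:15-18:45 (subtract 5h to convert from UTC+5).
Finn in UTC: 13:30-17:00 (subtract 2h to convert from UTC+2).
Xiulan ∩ Jonas: 16:00-17:00.
Xiulan ∩ Jonas ∩ Elena: 16:00-17:00.
Xiulan ∩ Jonas ∩ Elena ∩ Finn: 16:00-17:00.
The longest is 16:00-17:00 at 60 minutes.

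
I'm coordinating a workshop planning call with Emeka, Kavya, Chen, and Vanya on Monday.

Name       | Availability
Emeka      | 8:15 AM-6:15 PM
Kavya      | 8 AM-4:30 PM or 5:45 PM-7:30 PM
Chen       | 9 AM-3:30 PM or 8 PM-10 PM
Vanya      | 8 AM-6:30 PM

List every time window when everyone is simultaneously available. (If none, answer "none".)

09:00-15:30

Emeka ∩ Kavya: 08:15-16:30, 17:45-18:15.
Emeka ∩ Kavya ∩ Chen: 09:00-15:30.
Emeka ∩ Kavya ∩ Chen ∩ Vanya: 09:00-15:30.
So the common availability across everyone is 09:00-15:30.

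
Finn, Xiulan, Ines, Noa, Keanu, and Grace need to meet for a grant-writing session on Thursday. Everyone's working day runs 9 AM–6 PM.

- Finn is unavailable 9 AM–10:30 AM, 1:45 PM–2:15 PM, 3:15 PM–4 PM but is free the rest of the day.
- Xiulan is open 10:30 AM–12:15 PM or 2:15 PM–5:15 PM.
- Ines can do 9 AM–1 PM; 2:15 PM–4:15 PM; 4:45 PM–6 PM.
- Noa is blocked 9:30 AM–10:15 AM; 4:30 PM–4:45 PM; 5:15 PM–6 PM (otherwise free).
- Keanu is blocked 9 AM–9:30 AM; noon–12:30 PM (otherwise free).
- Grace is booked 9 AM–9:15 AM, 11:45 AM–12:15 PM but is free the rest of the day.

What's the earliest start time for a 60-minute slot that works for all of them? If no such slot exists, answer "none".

10:30

Finn free: 10:30-13:45, 14:15-15:15, 16:00-18:00 (invert busy blocks within the working day).
Xiulan free: 10:30-12:15, 14:15-17:15.
Ines free: 09:00-13:00, 14:15-16:15, 16:45-18:00.
Noa free: 09:00-09:30, 10:15-16:30, 16:45-17:15 (invert busy blocks within the working day).
Keanu free: 09:30-12:00, 12:30-18:00 (invert busy blocks within the working day).
Grace free: 09:15-11:45, 12:15-18:00 (invert busy blocks within the working day).
Finn ∩ Xiulan: 10:30-12:15, 14:15-15:15, 16:00-17:15.
Finn ∩ Xiulan ∩ Ines: 10:30-12:15, 14:15-15:15, 16:00-16:15, 16:45-17:15.
Finn ∩ Xiulan ∩ Ines ∩ Noa: 10:30-12:15, 14:15-15:15, 16:00-16:15, 16:45-17:15.
Finn ∩ Xiulan ∩ Ines ∩ Noa ∩ Keanu: 10:30-12:00, 14:15-15:15, 16:00-16:15, 16:45-17:15.
Finn ∩ Xiulan ∩ Ines ∩ Noa ∩ Keanu ∩ Grace: 10:30-11:45, 14:15-15:15, 16:00-16:15, 16:45-17:15.
The first common window of at least 60 minutes is 10:30-11:45, so the earliest start is 10:30.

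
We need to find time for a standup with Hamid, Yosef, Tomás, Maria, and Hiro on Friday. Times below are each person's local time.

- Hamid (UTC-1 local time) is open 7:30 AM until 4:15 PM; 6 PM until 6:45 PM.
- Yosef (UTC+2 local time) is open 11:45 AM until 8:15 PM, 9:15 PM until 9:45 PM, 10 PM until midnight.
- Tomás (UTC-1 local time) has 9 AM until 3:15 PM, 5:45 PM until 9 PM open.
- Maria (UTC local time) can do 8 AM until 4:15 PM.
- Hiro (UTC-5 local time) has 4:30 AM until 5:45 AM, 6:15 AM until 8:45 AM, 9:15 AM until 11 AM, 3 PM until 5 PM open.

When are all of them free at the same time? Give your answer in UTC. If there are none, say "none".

10:00-10:45, 11:15-13:45, 14:15-16:00

Hamid in UTC: 08:30-17:15, 19:00-19:45 (add 1h to convert from UTC-1).
Yosef in UTC: 09:45-18:15, 19:15-19:45, 20:00-22:00 (subtract 2h to convert from UTC+2).
Tomás in UTC: 10:00-16:15, 18:45-22:00 (add 1h to convert from UTC-1).
Maria in UTC: 08:00-16:15.
Hiro in UTC: 09:30-10:45, 11:15-13:45, 14:15-16:00, 20:00-22:00 (add 5h to convert from UTC-5).
Hamid ∩ Yosef: 09:45-17:15, 19:15-19:45.
Hamid ∩ Yosef ∩ Tomás: 10:00-16:15, 19:15-19:45.
Hamid ∩ Yosef ∩ Tomás ∩ Maria: 10:00-16:15.
Hamid ∩ Yosef ∩ Tomás ∩ Maria ∩ Hiro: 10:00-10:45, 11:15-13:45, 14:15-16:00.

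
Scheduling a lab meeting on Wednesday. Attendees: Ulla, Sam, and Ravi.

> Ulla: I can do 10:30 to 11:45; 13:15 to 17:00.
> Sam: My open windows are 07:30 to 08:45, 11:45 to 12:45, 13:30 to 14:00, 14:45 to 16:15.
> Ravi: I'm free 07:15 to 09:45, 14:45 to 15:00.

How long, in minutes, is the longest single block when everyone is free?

Ulla ∩ Sam: 13:30-14:00, 14:45-16:15.
Ulla ∩ Sam ∩ Ravi: 14:45-15:00.
So the common availability across everyone is 14:45-15:00.
The longest is 14:45-15:00 at 15 minutes.

15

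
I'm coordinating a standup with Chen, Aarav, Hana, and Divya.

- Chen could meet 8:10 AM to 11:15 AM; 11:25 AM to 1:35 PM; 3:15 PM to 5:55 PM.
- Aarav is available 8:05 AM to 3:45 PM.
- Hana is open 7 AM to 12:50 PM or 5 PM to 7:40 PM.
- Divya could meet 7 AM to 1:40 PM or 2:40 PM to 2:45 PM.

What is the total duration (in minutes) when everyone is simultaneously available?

Chen ∩ Aarav: 08:10-11:15, 11:25-13:35, 15:15-15:45.
Chen ∩ Aarav ∩ Hana: 08:10-11:15, 11:25-12:50.
Chen ∩ Aarav ∩ Hana ∩ Divya: 08:10-11:15, 11:25-12:50.
Those are the intersection windows.
Summing the common windows: 185 + 85 = 270 minutes.

270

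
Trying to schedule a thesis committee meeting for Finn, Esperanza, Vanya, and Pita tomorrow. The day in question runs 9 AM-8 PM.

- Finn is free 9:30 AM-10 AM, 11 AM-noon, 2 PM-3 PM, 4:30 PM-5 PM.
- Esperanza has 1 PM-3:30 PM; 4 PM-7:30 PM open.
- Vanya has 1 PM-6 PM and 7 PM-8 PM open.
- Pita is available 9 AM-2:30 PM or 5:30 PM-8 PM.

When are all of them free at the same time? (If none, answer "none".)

14:00-14:30

Finn ∩ Esperanza: 14:00-15:00, 16:30-17:00.
Finn ∩ Esperanza ∩ Vanya: 14:00-15:00, 16:30-17:00.
Finn ∩ Esperanza ∩ Vanya ∩ Pita: 14:00-14:30.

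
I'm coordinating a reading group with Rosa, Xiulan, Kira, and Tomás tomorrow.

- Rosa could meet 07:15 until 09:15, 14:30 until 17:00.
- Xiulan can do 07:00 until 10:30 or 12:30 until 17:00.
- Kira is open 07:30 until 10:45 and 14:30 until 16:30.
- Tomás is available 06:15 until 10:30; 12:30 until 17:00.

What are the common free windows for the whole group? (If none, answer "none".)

07:30-09:15, 14:30-16:30

Rosa ∩ Xiulan: 07:15-09:15, 14:30-17:00.
Rosa ∩ Xiulan ∩ Kira: 07:30-09:15, 14:30-16:30.
Rosa ∩ Xiulan ∩ Kira ∩ Tomás: 07:30-09:15, 14:30-16:30.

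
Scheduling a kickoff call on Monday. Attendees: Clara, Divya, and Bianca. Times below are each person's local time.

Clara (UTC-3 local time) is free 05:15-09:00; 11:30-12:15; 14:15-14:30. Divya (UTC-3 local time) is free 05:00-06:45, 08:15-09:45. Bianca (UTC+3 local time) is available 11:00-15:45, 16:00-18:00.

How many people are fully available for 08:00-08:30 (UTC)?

Clara in UTC: 08:15-12:00, 14:30-15:15, 17:15-17:30 (add 3h to convert from UTC-3).
Divya in UTC: 08:00-09:45, 11:15-12:45 (add 3h to convert from UTC-3).
Bianca in UTC: 08:00-12:45, 13:00-15:00 (subtract 3h to convert from UTC+3).
Divya and Bianca can make the full 08:00-08:30 slot — that's 2.

2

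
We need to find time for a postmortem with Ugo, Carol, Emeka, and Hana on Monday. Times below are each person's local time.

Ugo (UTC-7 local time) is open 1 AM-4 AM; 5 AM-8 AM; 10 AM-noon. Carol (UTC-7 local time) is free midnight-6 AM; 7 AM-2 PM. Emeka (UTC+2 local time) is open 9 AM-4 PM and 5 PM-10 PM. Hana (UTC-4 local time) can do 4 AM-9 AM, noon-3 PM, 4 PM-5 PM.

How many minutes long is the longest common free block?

Ugo in UTC: 08:00-11:00, 12:00-15:00, 17:00-19:00 (add 7h to convert from UTC-7).
Carol in UTC: 07:00-13:00, 14:00-21:00 (add 7h to convert from UTC-7).
Emeka in UTC: 07:00-14:00, 15:00-20:00 (subtract 2h to convert from UTC+2).
Hana in UTC: 08:00-13:00, 16:00-19:00, 20:00-21:00 (add 4h to convert from UTC-4).
Ugo ∩ Carol: 08:00-11:00, 12:00-13:00, 14:00-15:00, 17:00-19:00.
Ugo ∩ Carol ∩ Emeka: 08:00-11:00, 12:00-13:00, 17:00-19:00.
Ugo ∩ Carol ∩ Emeka ∩ Hana: 08:00-11:00, 12:00-13:00, 17:00-19:00.
The longest is 08:00-11:00 at 180 minutes.

180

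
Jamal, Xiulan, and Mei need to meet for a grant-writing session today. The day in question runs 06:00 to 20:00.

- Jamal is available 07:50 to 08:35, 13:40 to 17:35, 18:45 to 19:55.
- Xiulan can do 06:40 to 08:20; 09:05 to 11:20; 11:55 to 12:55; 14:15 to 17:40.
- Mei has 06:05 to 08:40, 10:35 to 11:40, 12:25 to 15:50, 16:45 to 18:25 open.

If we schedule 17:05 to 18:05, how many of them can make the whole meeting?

Mei can make the full 17:05-18:05 slot — that's 1.

1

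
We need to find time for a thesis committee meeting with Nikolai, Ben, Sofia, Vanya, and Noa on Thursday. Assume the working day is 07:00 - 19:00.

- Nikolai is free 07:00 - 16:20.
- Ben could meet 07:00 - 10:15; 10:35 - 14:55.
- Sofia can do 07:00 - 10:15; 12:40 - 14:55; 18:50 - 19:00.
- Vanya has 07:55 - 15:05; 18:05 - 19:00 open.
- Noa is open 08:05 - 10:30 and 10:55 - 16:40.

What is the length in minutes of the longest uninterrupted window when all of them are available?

Nikolai ∩ Ben: 07:00-10:15, 10:35-14:55.
Nikolai ∩ Ben ∩ Sofia: 07:00-10:15, 12:40-14:55.
Nikolai ∩ Ben ∩ Sofia ∩ Vanya: 07:55-10:15, 12:40-14:55.
Nikolai ∩ Ben ∩ Sofia ∩ Vanya ∩ Noa: 08:05-10:15, 12:40-14:55.
The longest is 12:40-14:55 at 135 minutes.

135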